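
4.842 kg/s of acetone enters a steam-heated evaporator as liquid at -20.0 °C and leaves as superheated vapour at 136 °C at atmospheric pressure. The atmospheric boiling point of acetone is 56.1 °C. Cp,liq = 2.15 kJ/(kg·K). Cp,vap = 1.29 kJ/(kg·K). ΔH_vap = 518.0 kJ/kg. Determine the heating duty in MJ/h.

Q = 13700 MJ/h

liquid -20.0→56.1 °C: 163.61 kJ/kg
vaporisation at 56.1 °C: 518 kJ/kg
vapour 56.1→136 °C: 103.07 kJ/kg
Δh = 163.61 + 518 + 103.07 = 784.69 kJ/kg
Q = ṁ·Δh = 4.842 kg/s × 784.69 kJ/kg = 3799.4 kJ/s
|Q| = 3799.4 kW = 13678 MJ/h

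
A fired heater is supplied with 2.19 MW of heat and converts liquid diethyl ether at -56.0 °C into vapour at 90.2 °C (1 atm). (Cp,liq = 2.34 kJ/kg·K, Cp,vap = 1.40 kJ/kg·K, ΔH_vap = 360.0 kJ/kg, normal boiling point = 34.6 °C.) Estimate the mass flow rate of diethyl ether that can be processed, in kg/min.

Δh = 2.34×(34.6−-56.0) + 360.0 + 1.40×(90.2−34.6) = 649.84 kJ/kg
Q = 2.19 MW = 2190 kJ/s = 131400 kJ/min
ṁ = Q/Δh = 131400 / 649.84 = 202.2 kg/min

ṁ = 202 kg/min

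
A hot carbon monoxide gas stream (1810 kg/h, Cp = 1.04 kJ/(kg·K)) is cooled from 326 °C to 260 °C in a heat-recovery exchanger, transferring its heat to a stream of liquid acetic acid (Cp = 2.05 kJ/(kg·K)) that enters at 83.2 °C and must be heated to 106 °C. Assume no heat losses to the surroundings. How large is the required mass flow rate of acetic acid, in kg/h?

ṁ_c = 2660 kg/h

Heat released by hot stream: Q = 1810 × 1.04 × (326 − 260) = 124240 kJ/h
Energy balance on cold side (adiabatic exchanger): Q = ṁ_c·Cp_c·(T_c,out − T_c,in)
ṁ_c = 124240 / [2.05 × (106 − 83.2)] = 2658.1 kg/h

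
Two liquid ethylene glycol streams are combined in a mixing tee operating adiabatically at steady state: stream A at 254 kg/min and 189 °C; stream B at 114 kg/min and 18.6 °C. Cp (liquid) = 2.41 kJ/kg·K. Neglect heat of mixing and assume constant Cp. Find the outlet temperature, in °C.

No heat crosses the boundary, so H_out = H_in.
Σ ṁᵢCp,ᵢTᵢ = 254×2.41×189 + 114×2.41×18.6 = 120800
Σ ṁᵢCp,ᵢ = 254×2.41 + 114×2.41 = 886.88
T_out = 120800 / 886.88 = 136.21 °C

T_out = 136 °C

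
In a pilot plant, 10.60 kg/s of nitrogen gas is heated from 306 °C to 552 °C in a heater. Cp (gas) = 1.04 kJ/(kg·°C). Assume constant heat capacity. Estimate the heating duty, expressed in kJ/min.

Q = ṁ·Cp·ΔT = 10.60 × 1.04 × (552 − 306) = 2711.9 kJ/s
Heating duty = 162710 kJ/min

Q = 163000 kJ/min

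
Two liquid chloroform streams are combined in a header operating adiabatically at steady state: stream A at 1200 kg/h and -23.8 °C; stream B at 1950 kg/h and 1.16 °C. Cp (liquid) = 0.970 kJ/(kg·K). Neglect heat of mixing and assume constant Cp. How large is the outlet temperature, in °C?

T_out = -8.35 °C

No heat crosses the boundary, so H_out = H_in.
T_out = Σ ṁᵢCp,ᵢTᵢ / Σ ṁᵢCp,ᵢ
      = -25509 / 3055.5 = -8.3486 °C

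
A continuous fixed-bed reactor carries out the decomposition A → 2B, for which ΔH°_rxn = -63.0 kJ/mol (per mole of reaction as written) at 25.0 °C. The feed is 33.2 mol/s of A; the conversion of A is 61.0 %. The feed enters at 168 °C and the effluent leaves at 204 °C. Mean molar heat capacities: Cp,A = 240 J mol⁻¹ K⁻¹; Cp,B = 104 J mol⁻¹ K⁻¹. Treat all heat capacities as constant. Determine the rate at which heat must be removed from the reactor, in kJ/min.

Q_out = 66300 kJ/min

Extent of reaction ξ = 0.610 × 33.2 = 20.252 mol/s
Reaction term: ξ·ΔH°_rxn = 20.252 × -63.0 = -1275.9 kJ/s
Sensible, feed 168→25 °C: -1139.4 kJ/s
Outlet flows (mol/s): A 12.948, B 40.504
Sensible, products 25→204 °C: 1310.3 kJ/s
Q = ΔH = -1105 kJ/s = -1105 kW
Heat removed = 66302 kJ/min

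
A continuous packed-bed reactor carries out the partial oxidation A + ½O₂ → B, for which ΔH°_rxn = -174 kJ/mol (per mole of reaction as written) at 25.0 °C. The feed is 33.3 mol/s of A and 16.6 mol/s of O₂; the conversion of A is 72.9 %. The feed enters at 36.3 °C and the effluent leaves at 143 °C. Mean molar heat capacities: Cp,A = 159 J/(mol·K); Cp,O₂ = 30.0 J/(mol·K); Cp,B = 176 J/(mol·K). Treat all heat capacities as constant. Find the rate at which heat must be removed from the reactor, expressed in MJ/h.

Q_out = 13000 MJ/h

Extent of reaction ξ = 0.729 × 33.3 = 24.276 mol/s
Reaction term: ξ·ΔH°_rxn = 24.276 × -174 = -4224 kJ/s
Sensible, feed 36.3→25 °C: -65.458 kJ/s
Outlet flows (mol/s): A 9.0243, O₂ 4.4622, B 24.276
Sensible, products 25→143 °C: 689.27 kJ/s
Q = ΔH = -3600.2 kJ/s = -3600.2 kW
Heat removed = 12961 MJ/h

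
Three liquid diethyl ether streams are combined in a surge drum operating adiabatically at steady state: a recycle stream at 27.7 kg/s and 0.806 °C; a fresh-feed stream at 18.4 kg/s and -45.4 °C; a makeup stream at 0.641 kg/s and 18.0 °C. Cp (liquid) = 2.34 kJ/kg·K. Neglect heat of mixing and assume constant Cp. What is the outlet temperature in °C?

T_out = -17.1 °C

Energy balance with Q = 0: Σ ṁᵢCp,ᵢ(T_out − Tᵢ) = 0
T_out = Σ ṁᵢCp,ᵢTᵢ / Σ ṁᵢCp,ᵢ
      = -1875.5 / 109.37 = -17.148 °C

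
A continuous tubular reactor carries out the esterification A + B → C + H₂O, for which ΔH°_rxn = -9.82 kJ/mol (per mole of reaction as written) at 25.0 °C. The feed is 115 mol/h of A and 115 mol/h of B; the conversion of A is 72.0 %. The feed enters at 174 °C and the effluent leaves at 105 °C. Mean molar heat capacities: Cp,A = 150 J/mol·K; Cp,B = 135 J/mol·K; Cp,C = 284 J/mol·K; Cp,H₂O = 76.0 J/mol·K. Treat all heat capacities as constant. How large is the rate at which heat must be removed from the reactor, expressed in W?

Extent of reaction ξ = 0.720 × 115 = 82.8 mol/h
Reaction term: ξ·ΔH°_rxn = 82.8 × -9.82 = -813.1 kJ/h
Sensible, feed 174→25 °C: -4883.5 kJ/h
Outlet flows (mol/h): A 32.2, B 32.2, C 82.8, H₂O 82.8
Sensible, products 25→105 °C: 3118.8 kJ/h
Q = ΔH = -2577.8 kJ/h = -0.71605 kW
Heat removed = 716.05 W

Q_out = 716 W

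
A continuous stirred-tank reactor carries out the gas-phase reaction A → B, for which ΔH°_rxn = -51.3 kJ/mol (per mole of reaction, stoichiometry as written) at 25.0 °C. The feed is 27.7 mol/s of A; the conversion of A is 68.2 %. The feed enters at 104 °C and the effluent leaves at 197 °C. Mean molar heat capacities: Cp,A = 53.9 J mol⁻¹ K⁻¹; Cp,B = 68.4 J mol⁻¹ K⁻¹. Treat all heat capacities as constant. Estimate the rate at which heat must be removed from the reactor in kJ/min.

Q_out = 47000 kJ/min

Extent of reaction ξ = 0.682 × 27.7 = 18.891 mol/s
Reaction term: ξ·ΔH°_rxn = 18.891 × -51.3 = -969.13 kJ/s
Sensible, feed 104→25 °C: -117.95 kJ/s
Outlet flows (mol/s): A 8.8086, B 18.891
Sensible, products 25→197 °C: 303.92 kJ/s
Q = ΔH = -783.16 kJ/s = -783.16 kW
Heat removed = 46990 kJ/min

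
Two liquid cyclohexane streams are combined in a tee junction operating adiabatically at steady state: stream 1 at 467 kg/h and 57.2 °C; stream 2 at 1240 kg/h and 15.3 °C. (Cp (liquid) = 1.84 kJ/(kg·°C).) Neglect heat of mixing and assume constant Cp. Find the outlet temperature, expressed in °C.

Adiabatic, steady state ⇒ Σ ṁᵢCp,ᵢ(T_out − Tᵢ) = 0
T_out = Σ ṁᵢCp,ᵢTᵢ / Σ ṁᵢCp,ᵢ
      = 84059 / 3140.9 = 26.763 °C

T_out = 26.8 °C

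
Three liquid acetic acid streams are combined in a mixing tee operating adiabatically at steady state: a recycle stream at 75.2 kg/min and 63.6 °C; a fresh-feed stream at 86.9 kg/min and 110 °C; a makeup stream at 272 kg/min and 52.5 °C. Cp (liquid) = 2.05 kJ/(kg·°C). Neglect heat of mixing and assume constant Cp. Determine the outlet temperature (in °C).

No heat crosses the boundary, so H_out = H_in.
T_out = Σ ṁᵢCp,ᵢTᵢ / Σ ṁᵢCp,ᵢ
      = 58675 / 889.9 = 65.933 °C

T_out = 65.9 °C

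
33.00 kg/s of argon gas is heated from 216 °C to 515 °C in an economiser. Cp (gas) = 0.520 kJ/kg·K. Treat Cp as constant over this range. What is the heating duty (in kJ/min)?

Q = 308000 kJ/min

Q = ṁ·Cp·ΔT = 33.00 × 0.520 × (515 − 216) = 5130.8 kJ/s
Heating duty = 307850 kJ/min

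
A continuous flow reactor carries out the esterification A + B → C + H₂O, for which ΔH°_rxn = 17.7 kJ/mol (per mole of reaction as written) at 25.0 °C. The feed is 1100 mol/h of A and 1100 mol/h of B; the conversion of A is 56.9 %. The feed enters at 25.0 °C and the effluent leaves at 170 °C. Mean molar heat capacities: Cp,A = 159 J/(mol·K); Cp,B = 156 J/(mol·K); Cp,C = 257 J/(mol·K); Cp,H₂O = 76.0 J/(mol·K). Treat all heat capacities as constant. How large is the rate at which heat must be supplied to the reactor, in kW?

Q_in = 17.5 kW

Extent of reaction ξ = 0.569 × 1100 = 625.9 mol/h
Reaction term: ξ·ΔH°_rxn = 625.9 × 17.7 = 11078 kJ/h
Sensible, feed 25.0→25 °C: 0 kJ/h
Outlet flows (mol/h): A 474.1, B 474.1, C 625.9, H₂O 625.9
Sensible, products 25→170 °C: 51876 kJ/h
Q = ΔH = 62955 kJ/h = 17.487 kW
Heat supplied = 17.487 kW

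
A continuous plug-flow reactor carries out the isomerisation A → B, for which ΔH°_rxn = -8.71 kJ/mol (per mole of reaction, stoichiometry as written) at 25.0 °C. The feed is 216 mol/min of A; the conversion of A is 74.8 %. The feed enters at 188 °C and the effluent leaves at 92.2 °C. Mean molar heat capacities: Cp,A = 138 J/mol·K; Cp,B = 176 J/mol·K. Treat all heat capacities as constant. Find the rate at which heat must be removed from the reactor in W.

Q_out = 64200 W

Extent of reaction ξ = 0.748 × 216 = 161.57 mol/min
Reaction term: ξ·ΔH°_rxn = 161.57 × -8.71 = -1407.3 kJ/min
Sensible, feed 188→25 °C: -4858.7 kJ/min
Outlet flows (mol/min): A 54.432, B 161.57
Sensible, products 25→92.2 °C: 2415.7 kJ/min
Q = ΔH = -3850.3 kJ/min = -64.171 kW
Heat removed = 64171 W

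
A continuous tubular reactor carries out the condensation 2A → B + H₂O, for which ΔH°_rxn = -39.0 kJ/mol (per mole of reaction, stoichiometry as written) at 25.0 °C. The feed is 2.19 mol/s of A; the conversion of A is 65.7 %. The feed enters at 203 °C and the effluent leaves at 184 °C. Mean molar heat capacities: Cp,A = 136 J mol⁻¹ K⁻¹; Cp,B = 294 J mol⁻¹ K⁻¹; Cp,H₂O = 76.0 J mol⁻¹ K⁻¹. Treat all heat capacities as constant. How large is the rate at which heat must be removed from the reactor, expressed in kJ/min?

Q_out = 1350 kJ/min

Extent of reaction ξ = 0.657 × 2.19 / 2 = 0.71942 mol/s
Reaction term: ξ·ΔH°_rxn = 0.71942 × -39.0 = -28.057 kJ/s
Sensible, feed 203→25 °C: -53.016 kJ/s
Outlet flows (mol/s): A 0.75117, B 0.71942, H₂O 0.71942
Sensible, products 25→184 °C: 58.566 kJ/s
Q = ΔH = -22.506 kJ/s = -22.506 kW
Heat removed = 1350.4 kJ/min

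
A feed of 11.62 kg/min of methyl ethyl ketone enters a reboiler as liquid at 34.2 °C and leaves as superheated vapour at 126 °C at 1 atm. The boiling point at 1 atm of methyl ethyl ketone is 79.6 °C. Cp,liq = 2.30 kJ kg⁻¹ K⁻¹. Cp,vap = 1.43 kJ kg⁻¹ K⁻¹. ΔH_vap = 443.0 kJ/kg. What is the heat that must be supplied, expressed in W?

Q = 119000 W

liquid 34.2→79.6 °C: 104.42 kJ/kg
vaporisation at 79.6 °C: 443 kJ/kg
vapour 79.6→126 °C: 66.352 kJ/kg
Δh = 104.42 + 443 + 66.352 = 613.77 kJ/kg
Q = ṁ·Δh = 11.62 kg/min × 613.77 kJ/kg = 7132 kJ/min
|Q| = 118.87 kW = 118870 W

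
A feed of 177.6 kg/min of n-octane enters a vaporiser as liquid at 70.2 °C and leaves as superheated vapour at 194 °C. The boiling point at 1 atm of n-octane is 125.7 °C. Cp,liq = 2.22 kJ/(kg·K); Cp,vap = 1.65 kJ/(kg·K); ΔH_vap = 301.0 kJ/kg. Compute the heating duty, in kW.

liquid 70.2→125.7 °C: 123.21 kJ/kg
vaporisation at 125.7 °C: 301 kJ/kg
vapour 125.7→194 °C: 112.69 kJ/kg
Δh = 123.21 + 301 + 112.69 = 536.9 kJ/kg
Q = ṁ·Δh = 177.6 kg/min × 536.9 kJ/kg = 95354 kJ/min
|Q| = 1589.2 kW

Q = 1590 kW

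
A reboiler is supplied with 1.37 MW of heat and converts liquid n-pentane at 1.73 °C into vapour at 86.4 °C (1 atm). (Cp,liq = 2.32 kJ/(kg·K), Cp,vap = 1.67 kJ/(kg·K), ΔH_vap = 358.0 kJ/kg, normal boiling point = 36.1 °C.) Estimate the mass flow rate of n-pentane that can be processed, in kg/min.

ṁ = 158 kg/min

Δh = 2.32×(36.1−1.73) + 358.0 + 1.67×(86.4−36.1) = 521.74 kJ/kg
Q = 1.37 MW = 1370 kJ/s = 82200 kJ/min
ṁ = Q/Δh = 82200 / 521.74 = 157.55 kg/min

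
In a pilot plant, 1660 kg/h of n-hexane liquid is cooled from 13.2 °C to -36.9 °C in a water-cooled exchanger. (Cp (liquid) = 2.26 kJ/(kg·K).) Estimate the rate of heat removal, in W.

Q = ṁ·Cp·ΔT = 1660 × 2.26 × (-36.9 − 13.2) = -187960 kJ/h
Converting: 187960 / 3600 s = 52.21 kW
Cooling duty = 52210 W

Q_c = 52200 W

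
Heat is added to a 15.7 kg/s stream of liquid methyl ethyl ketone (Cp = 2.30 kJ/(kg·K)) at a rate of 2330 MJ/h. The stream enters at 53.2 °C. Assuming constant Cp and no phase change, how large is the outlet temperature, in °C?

T_out = 71.1 °C

Q = 2330 MJ/h = 647.22 kJ/s
ΔT = Q/(ṁ·Cp) = 647.22/(15.7×2.30) = 17.924 K
T_out = 53.2 + 17.924 = 71.124 °C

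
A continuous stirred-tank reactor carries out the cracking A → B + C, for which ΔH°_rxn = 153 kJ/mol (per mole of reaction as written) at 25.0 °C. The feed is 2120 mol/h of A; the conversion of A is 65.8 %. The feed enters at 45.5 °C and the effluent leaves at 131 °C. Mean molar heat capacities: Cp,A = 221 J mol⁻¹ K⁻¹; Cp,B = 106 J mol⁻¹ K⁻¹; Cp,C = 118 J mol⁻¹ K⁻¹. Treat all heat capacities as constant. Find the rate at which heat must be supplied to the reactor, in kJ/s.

Extent of reaction ξ = 0.658 × 2120 = 1395 mol/h
Reaction term: ξ·ΔH°_rxn = 1395 × 153 = 213430 kJ/h
Sensible, feed 45.5→25 °C: -9604.7 kJ/h
Outlet flows (mol/h): A 725.04, B 1395, C 1395
Sensible, products 25→131 °C: 50107 kJ/h
Q = ΔH = 253930 kJ/h = 70.536 kW
Heat supplied = 70.536 kJ/s

Q_in = 70.5 kJ/s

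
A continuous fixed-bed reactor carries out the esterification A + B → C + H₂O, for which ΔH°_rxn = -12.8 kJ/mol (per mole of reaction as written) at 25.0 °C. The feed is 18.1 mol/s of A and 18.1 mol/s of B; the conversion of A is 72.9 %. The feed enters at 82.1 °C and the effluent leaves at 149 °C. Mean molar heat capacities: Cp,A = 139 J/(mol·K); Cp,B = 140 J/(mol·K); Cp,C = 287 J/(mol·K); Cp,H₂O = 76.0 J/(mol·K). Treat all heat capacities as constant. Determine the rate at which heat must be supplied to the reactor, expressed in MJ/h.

Extent of reaction ξ = 0.729 × 18.1 = 13.195 mol/s
Reaction term: ξ·ΔH°_rxn = 13.195 × -12.8 = -168.89 kJ/s
Sensible, feed 82.1→25 °C: -288.35 kJ/s
Outlet flows (mol/s): A 4.9051, B 4.9051, C 13.195, H₂O 13.195
Sensible, products 25→149 °C: 763.63 kJ/s
Q = ΔH = 306.38 kJ/s = 306.38 kW
Heat supplied = 1103 MJ/h

Q_in = 1100 MJ/h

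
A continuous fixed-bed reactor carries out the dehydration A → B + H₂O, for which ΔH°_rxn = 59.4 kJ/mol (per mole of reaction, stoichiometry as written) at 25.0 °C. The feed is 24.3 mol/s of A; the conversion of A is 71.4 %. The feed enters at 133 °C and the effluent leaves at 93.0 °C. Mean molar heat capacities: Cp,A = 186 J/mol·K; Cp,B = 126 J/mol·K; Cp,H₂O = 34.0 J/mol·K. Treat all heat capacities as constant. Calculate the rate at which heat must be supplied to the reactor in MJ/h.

Q_in = 2950 MJ/h

Extent of reaction ξ = 0.714 × 24.3 = 17.35 mol/s
Reaction term: ξ·ΔH°_rxn = 17.35 × 59.4 = 1030.6 kJ/s
Sensible, feed 133→25 °C: -488.14 kJ/s
Outlet flows (mol/s): A 6.9498, B 17.35, H₂O 17.35
Sensible, products 25→93.0 °C: 276.67 kJ/s
Q = ΔH = 819.13 kJ/s = 819.13 kW
Heat supplied = 2948.9 MJ/h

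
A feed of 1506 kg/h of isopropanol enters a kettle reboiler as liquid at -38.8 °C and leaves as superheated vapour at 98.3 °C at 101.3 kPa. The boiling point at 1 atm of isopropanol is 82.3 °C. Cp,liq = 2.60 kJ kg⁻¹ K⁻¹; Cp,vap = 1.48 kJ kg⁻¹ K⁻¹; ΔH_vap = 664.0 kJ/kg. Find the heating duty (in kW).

Q = 419 kW

liquid -38.8→82.3 °C: 314.86 kJ/kg
vaporisation at 82.3 °C: 664 kJ/kg
vapour 82.3→98.3 °C: 23.68 kJ/kg
Δh = 314.86 + 664 + 23.68 = 1002.5 kJ/kg
Q = ṁ·Δh = 1506 kg/h × 1002.5 kJ/kg = 1.5098e+06 kJ/h
|Q| = 419.4 kW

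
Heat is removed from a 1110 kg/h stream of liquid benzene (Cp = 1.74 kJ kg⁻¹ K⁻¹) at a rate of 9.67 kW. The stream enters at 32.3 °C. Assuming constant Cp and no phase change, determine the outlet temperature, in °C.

T_out = 14.3 °C

Q = 9.67 kW = 34812 kJ/h
ΔT = Q/(ṁ·Cp) = 34812/(1110×1.74) = 18.024 K
T_out = 32.3 − 18.024 = 14.276 °C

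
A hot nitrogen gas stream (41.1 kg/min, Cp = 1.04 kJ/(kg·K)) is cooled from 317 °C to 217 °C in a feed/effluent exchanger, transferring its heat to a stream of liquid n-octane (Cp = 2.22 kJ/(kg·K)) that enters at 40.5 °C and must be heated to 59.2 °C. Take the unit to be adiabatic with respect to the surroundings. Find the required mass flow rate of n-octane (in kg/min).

ṁ_c = 103 kg/min

Heat released by hot stream: Q = 41.1 × 1.04 × (317 − 217) = 4274.4 kJ/min
Energy balance on cold side (adiabatic exchanger): Q = ṁ_c·Cp_c·(T_c,out − T_c,in)
ṁ_c = 4274.4 / [2.22 × (59.2 − 40.5)] = 102.96 kg/min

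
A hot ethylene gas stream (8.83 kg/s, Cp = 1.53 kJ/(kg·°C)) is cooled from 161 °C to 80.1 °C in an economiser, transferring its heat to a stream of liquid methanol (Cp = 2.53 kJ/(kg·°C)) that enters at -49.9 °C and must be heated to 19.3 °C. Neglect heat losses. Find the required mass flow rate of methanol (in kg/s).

Heat released by hot stream: Q = 8.83 × 1.53 × (161 − 80.1) = 1093 kJ/s
Energy balance on cold side (adiabatic exchanger): Q = ṁ_c·Cp_c·(T_c,out − T_c,in)
ṁ_c = 1093 / [2.53 × (19.3 − -49.9)] = 6.2427 kg/s

ṁ_c = 6.24 kg/s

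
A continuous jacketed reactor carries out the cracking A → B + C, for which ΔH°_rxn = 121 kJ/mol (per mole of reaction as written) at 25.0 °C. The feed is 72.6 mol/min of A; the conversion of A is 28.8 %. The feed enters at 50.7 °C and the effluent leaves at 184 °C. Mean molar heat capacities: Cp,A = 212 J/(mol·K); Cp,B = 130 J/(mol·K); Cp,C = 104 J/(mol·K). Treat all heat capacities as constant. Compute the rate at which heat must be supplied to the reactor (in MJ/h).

Q_in = 279 MJ/h

Extent of reaction ξ = 0.288 × 72.6 = 20.909 mol/min
Reaction term: ξ·ΔH°_rxn = 20.909 × 121 = 2530 kJ/min
Sensible, feed 50.7→25 °C: -395.55 kJ/min
Outlet flows (mol/min): A 51.691, B 20.909, C 20.909
Sensible, products 25→184 °C: 2520.3 kJ/min
Q = ΔH = 4654.8 kJ/min = 77.579 kW
Heat supplied = 279.29 MJ/h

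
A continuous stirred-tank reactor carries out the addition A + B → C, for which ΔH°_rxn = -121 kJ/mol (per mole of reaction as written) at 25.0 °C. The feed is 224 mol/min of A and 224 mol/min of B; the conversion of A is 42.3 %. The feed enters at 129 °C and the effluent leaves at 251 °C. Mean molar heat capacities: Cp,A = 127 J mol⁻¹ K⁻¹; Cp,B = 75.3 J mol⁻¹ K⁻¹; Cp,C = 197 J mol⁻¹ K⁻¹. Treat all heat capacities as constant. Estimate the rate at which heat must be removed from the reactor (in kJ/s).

Extent of reaction ξ = 0.423 × 224 = 94.752 mol/min
Reaction term: ξ·ΔH°_rxn = 94.752 × -121 = -11465 kJ/min
Sensible, feed 129→25 °C: -4712.8 kJ/min
Outlet flows (mol/min): A 129.25, B 129.25, C 94.752
Sensible, products 25→251 °C: 10128 kJ/min
Q = ΔH = -6050 kJ/min = -100.83 kW
Heat removed = 100.83 kJ/s

Q_out = 101 kJ/s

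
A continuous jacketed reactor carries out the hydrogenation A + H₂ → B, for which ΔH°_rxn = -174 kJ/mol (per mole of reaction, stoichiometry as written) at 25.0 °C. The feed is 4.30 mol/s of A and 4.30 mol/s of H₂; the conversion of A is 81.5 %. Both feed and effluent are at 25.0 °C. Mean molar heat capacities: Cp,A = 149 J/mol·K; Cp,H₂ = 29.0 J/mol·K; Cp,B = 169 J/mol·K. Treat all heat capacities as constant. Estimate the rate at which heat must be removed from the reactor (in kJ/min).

Q_out = 36600 kJ/min

Extent of reaction ξ = 0.815 × 4.30 = 3.5045 mol/s
Reaction term: ξ·ΔH°_rxn = 3.5045 × -174 = -609.78 kJ/s
Q = ΔH = -609.78 kJ/s = -609.78 kW
Heat removed = 36587 kJ/min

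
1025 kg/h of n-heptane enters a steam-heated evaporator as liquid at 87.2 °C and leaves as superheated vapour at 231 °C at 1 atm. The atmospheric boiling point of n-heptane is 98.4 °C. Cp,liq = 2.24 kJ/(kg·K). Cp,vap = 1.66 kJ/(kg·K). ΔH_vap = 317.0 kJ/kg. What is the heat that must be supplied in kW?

liquid 87.2→98.4 °C: 25.088 kJ/kg
vaporisation at 98.4 °C: 317 kJ/kg
vapour 98.4→231 °C: 220.12 kJ/kg
Δh = 25.088 + 317 + 220.12 = 562.2 kJ/kg
Q = ṁ·Δh = 1025 kg/h × 562.2 kJ/kg = 576260 kJ/h
|Q| = 160.07 kW

Q = 160 kW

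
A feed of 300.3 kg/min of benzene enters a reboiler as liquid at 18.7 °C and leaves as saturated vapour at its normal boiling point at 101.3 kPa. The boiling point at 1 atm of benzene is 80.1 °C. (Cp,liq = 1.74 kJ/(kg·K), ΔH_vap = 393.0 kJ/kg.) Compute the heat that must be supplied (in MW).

liquid 18.7→80.1 °C: 106.84 kJ/kg
vaporisation at 80.1 °C: 393 kJ/kg
Δh = 106.84 + 393 = 499.84 kJ/kg
Q = ṁ·Δh = 300.3 kg/min × 499.84 kJ/kg = 150100 kJ/min
|Q| = 2501.7 kW = 2.5017 MW

Q = 2.50 MW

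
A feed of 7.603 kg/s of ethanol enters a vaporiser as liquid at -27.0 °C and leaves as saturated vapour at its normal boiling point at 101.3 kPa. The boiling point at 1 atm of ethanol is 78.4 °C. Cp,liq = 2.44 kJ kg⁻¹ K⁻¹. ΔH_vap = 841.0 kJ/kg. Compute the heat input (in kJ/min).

Q = 501000 kJ/min

liquid -27.0→78.4 °C: 257.18 kJ/kg
vaporisation at 78.4 °C: 841 kJ/kg
Δh = 257.18 + 841 = 1098.2 kJ/kg
Q = ṁ·Δh = 7.603 kg/s × 1098.2 kJ/kg = 8349.4 kJ/s
|Q| = 8349.4 kW = 500970 kJ/min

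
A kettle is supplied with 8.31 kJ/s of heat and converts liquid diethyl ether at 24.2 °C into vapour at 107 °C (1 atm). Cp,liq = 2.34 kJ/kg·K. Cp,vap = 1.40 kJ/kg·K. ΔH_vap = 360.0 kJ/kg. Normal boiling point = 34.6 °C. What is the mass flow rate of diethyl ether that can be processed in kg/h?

Δh = 2.34×(34.6−24.2) + 360.0 + 1.40×(107−34.6) = 485.7 kJ/kg
Q = 8.31 kJ/s = 8.31 kJ/s = 29916 kJ/h
ṁ = Q/Δh = 29916 / 485.7 = 61.594 kg/h

ṁ = 61.6 kg/h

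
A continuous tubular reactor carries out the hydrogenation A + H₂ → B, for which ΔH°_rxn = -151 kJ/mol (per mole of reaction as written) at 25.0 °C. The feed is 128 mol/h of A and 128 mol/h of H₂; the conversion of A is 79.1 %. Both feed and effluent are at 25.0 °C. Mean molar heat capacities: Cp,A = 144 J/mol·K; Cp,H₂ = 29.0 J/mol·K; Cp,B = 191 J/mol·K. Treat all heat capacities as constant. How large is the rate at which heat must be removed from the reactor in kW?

Q_out = 4.25 kW

Extent of reaction ξ = 0.791 × 128 = 101.25 mol/h
Reaction term: ξ·ΔH°_rxn = 101.25 × -151 = -15288 kJ/h
Q = ΔH = -15288 kJ/h = -4.2468 kW
Heat removed = 4.2468 kW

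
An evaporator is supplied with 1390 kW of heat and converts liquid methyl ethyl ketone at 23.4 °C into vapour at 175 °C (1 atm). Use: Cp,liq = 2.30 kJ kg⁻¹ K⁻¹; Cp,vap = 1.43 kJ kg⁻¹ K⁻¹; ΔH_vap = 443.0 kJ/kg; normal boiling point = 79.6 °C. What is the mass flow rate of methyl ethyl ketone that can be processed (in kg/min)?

Δh = 2.30×(79.6−23.4) + 443.0 + 1.43×(175−79.6) = 708.68 kJ/kg
Q = 1390 kW = 1390 kJ/s = 83400 kJ/min
ṁ = Q/Δh = 83400 / 708.68 = 117.68 kg/min

ṁ = 118 kg/min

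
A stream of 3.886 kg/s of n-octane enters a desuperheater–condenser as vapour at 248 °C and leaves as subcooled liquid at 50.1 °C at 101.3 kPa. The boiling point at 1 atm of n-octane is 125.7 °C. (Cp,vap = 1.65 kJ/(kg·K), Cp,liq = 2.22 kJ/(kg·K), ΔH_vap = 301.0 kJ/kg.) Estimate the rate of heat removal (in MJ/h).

vapour 248→125.7 °C: -201.79 kJ/kg
condensation at 125.7 °C: -301 kJ/kg
liquid 125.7→50.1 °C: -167.83 kJ/kg
Δh = -201.79 + -301 + -167.83 = -670.63 kJ/kg
Q = ṁ·Δh = 3.886 kg/s × -670.63 kJ/kg = -2606.1 kJ/s
|Q| = 2606.1 kW = 9381.8 MJ/h

Q_c = 9380 MJ/h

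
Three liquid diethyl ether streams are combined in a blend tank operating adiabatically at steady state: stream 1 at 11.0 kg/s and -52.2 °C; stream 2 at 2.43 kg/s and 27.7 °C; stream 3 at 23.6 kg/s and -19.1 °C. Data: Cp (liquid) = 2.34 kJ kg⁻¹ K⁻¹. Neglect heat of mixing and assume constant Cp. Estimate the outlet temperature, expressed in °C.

Energy balance with Q = 0: Σ ṁᵢCp,ᵢ(T_out − Tᵢ) = 0
T_out = Σ ṁᵢCp,ᵢTᵢ / Σ ṁᵢCp,ᵢ
      = -2240.9 / 86.65 = -25.861 °C

T_out = -25.9 °C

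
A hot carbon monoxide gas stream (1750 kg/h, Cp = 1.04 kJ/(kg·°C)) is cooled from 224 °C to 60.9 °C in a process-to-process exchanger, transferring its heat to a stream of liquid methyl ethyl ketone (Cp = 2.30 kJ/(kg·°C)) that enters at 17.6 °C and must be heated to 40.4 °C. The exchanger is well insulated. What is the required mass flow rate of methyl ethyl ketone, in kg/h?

ṁ_c = 5660 kg/h

Heat released by hot stream: Q = 1750 × 1.04 × (224 − 60.9) = 296840 kJ/h
Energy balance on cold side (adiabatic exchanger): Q = ṁ_c·Cp_c·(T_c,out − T_c,in)
ṁ_c = 296840 / [2.30 × (40.4 − 17.6)] = 5660.6 kg/h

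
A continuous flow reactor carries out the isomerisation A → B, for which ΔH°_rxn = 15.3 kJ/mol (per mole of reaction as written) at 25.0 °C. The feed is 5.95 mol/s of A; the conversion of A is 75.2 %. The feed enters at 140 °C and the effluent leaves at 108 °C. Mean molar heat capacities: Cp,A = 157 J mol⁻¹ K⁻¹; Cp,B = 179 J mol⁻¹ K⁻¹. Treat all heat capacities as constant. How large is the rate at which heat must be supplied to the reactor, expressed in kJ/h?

Extent of reaction ξ = 0.752 × 5.95 = 4.4744 mol/s
Reaction term: ξ·ΔH°_rxn = 4.4744 × 15.3 = 68.458 kJ/s
Sensible, feed 140→25 °C: -107.43 kJ/s
Outlet flows (mol/s): A 1.4756, B 4.4744
Sensible, products 25→108 °C: 85.705 kJ/s
Q = ΔH = 46.736 kJ/s = 46.736 kW
Heat supplied = 168250 kJ/h

Q_in = 168000 kJ/h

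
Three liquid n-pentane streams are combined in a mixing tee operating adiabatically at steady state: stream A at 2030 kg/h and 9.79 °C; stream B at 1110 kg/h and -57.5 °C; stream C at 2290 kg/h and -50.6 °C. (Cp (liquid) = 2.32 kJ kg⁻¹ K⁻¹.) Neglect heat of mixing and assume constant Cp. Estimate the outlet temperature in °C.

T_out = -29.4 °C

Energy balance with Q = 0: Σ ṁᵢCp,ᵢ(T_out − Tᵢ) = 0
Σ ṁᵢCp,ᵢTᵢ = 2030×2.32×9.79 + 1110×2.32×-57.5 + 2290×2.32×-50.6 = -370790
Σ ṁᵢCp,ᵢ = 2030×2.32 + 1110×2.32 + 2290×2.32 = 12598
T_out = -370790 / 12598 = -29.434 °C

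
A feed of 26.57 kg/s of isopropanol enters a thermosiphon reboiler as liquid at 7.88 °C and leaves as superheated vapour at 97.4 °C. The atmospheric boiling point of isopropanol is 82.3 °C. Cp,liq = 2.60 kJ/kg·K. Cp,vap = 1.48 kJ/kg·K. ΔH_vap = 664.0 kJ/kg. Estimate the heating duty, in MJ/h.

liquid 7.88→82.3 °C: 193.49 kJ/kg
vaporisation at 82.3 °C: 664 kJ/kg
vapour 82.3→97.4 °C: 22.348 kJ/kg
Δh = 193.49 + 664 + 22.348 = 879.84 kJ/kg
Q = ṁ·Δh = 26.57 kg/s × 879.84 kJ/kg = 23377 kJ/s
|Q| = 23377 kW = 84158 MJ/h

Q = 84200 MJ/h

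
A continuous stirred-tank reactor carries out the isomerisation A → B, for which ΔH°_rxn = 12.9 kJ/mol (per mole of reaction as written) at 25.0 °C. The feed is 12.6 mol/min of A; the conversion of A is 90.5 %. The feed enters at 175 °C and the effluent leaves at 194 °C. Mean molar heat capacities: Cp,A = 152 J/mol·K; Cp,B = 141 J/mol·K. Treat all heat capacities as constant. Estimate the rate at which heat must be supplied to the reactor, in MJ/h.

Q_in = 9.74 MJ/h

Extent of reaction ξ = 0.905 × 12.6 = 11.403 mol/min
Reaction term: ξ·ΔH°_rxn = 11.403 × 12.9 = 147.1 kJ/min
Sensible, feed 175→25 °C: -287.28 kJ/min
Outlet flows (mol/min): A 1.197, B 11.403
Sensible, products 25→194 °C: 302.47 kJ/min
Q = ΔH = 162.29 kJ/min = 2.7048 kW
Heat supplied = 9.7374 MJ/h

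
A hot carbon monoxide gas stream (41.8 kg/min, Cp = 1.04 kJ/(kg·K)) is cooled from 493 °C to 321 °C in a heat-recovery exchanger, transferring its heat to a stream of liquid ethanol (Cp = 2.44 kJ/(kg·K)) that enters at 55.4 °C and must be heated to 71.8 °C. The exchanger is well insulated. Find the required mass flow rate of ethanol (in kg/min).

Heat released by hot stream: Q = 41.8 × 1.04 × (493 − 321) = 7477.2 kJ/min
Energy balance on cold side (adiabatic exchanger): Q = ṁ_c·Cp_c·(T_c,out − T_c,in)
ṁ_c = 7477.2 / [2.44 × (71.8 − 55.4)] = 186.85 kg/min

ṁ_c = 187 kg/min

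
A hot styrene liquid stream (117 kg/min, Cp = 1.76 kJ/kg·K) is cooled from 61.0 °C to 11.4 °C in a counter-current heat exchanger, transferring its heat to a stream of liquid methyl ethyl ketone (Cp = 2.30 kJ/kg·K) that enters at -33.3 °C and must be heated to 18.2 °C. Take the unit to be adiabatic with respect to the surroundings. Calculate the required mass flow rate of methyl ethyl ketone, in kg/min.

ṁ_c = 86.2 kg/min

Heat released by hot stream: Q = 117 × 1.76 × (61.0 − 11.4) = 10214 kJ/min
Energy balance on cold side (adiabatic exchanger): Q = ṁ_c·Cp_c·(T_c,out − T_c,in)
ṁ_c = 10214 / [2.30 × (18.2 − -33.3)] = 86.227 kg/min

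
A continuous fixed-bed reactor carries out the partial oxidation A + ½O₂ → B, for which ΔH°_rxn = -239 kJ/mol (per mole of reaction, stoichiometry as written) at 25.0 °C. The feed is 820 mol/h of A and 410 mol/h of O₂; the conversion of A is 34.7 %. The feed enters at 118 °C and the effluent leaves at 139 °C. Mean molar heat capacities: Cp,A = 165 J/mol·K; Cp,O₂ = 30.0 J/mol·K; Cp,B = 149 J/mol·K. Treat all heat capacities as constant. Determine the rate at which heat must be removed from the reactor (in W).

Extent of reaction ξ = 0.347 × 820 = 284.54 mol/h
Reaction term: ξ·ΔH°_rxn = 284.54 × -239 = -68005 kJ/h
Sensible, feed 118→25 °C: -13727 kJ/h
Outlet flows (mol/h): A 535.46, O₂ 267.73, B 284.54
Sensible, products 25→139 °C: 15821 kJ/h
Q = ΔH = -65911 kJ/h = -18.309 kW
Heat removed = 18309 W

Q_out = 18300 W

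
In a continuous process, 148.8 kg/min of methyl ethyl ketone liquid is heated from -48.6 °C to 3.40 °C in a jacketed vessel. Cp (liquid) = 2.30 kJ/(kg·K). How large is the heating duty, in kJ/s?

Q = ṁ·Cp·ΔT = 148.8 × 2.30 × (3.40 − -48.6) = 17796 kJ/min
Converting: 17796 / 60 s = 296.61 kW

Q = 297 kJ/s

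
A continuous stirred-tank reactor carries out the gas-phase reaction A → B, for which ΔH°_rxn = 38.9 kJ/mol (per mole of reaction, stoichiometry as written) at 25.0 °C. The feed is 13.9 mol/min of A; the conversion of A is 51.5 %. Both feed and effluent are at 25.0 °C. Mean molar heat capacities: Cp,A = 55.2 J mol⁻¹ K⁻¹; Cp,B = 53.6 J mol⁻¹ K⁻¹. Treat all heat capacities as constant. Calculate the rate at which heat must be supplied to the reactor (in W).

Q_in = 4640 W

Extent of reaction ξ = 0.515 × 13.9 = 7.1585 mol/min
Reaction term: ξ·ΔH°_rxn = 7.1585 × 38.9 = 278.47 kJ/min
Q = ΔH = 278.47 kJ/min = 4.6411 kW
Heat supplied = 4641.1 W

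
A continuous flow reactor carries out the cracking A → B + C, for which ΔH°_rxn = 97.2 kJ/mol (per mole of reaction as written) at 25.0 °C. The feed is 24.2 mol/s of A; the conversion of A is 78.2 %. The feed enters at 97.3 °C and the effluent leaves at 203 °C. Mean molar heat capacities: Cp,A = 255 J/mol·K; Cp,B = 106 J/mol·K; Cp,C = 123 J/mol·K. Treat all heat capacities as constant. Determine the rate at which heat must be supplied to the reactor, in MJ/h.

Extent of reaction ξ = 0.782 × 24.2 = 18.924 mol/s
Reaction term: ξ·ΔH°_rxn = 18.924 × 97.2 = 1839.5 kJ/s
Sensible, feed 97.3→25 °C: -446.16 kJ/s
Outlet flows (mol/s): A 5.2756, B 18.924, C 18.924
Sensible, products 25→203 °C: 1010.9 kJ/s
Q = ΔH = 2404.1 kJ/s = 2404.1 kW
Heat supplied = 8654.9 MJ/h

Q_in = 8650 MJ/h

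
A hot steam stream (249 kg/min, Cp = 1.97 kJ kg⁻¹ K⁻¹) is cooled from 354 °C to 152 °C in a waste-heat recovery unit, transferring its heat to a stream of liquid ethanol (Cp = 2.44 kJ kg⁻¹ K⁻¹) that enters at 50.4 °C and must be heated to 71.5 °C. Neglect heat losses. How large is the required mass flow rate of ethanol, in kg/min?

ṁ_c = 1920 kg/min

Heat released by hot stream: Q = 249 × 1.97 × (354 − 152) = 99087 kJ/min
Energy balance on cold side (adiabatic exchanger): Q = ṁ_c·Cp_c·(T_c,out − T_c,in)
ṁ_c = 99087 / [2.44 × (71.5 − 50.4)] = 1924.6 kg/min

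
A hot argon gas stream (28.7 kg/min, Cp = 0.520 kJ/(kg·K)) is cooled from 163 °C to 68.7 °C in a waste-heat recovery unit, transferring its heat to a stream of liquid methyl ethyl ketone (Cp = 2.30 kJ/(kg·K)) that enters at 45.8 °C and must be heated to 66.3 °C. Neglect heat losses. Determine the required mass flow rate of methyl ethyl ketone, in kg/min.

ṁ_c = 29.8 kg/min

Heat released by hot stream: Q = 28.7 × 0.520 × (163 − 68.7) = 1407.3 kJ/min
Energy balance on cold side (adiabatic exchanger): Q = ṁ_c·Cp_c·(T_c,out − T_c,in)
ṁ_c = 1407.3 / [2.30 × (66.3 − 45.8)] = 29.848 kg/min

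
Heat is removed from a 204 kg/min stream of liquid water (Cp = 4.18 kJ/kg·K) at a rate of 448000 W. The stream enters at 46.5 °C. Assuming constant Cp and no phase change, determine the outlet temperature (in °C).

T_out = 15.0 °C

Q = 448000 W = 26880 kJ/min
ΔT = Q/(ṁ·Cp) = 26880/(204×4.18) = 31.523 K
T_out = 46.5 − 31.523 = 14.977 °C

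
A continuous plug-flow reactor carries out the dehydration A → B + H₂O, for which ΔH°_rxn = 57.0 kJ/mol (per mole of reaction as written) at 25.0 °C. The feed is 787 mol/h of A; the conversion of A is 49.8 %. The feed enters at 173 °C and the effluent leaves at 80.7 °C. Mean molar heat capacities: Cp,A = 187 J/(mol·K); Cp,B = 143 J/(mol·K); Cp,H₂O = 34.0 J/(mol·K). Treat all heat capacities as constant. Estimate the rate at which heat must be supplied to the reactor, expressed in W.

Extent of reaction ξ = 0.498 × 787 = 391.93 mol/h
Reaction term: ξ·ΔH°_rxn = 391.93 × 57.0 = 22340 kJ/h
Sensible, feed 173→25 °C: -21781 kJ/h
Outlet flows (mol/h): A 395.07, B 391.93, H₂O 391.93
Sensible, products 25→80.7 °C: 7979 kJ/h
Q = ΔH = 8537.8 kJ/h = 2.3716 kW
Heat supplied = 2371.6 W

Q_in = 2370 W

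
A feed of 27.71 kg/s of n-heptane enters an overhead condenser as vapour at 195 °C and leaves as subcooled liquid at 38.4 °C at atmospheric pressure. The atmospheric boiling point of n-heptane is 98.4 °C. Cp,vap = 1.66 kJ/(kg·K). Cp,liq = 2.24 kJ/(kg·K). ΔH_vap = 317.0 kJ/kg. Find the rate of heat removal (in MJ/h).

vapour 195→98.4 °C: -160.36 kJ/kg
condensation at 98.4 °C: -317 kJ/kg
liquid 98.4→38.4 °C: -134.4 kJ/kg
Δh = -160.36 + -317 + -134.4 = -611.76 kJ/kg
Q = ṁ·Δh = 27.71 kg/s × -611.76 kJ/kg = -16952 kJ/s
|Q| = 16952 kW = 61026 MJ/h

Q_c = 61000 MJ/h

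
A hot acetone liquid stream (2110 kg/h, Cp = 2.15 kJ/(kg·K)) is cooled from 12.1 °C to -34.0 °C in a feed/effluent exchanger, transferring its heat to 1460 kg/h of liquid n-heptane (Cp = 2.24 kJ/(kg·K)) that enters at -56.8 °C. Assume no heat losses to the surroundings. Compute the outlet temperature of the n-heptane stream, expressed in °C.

T_c,out = 7.15 °C

Heat released by hot stream: Q = 2110 × 2.15 × (12.1 − -34.0) = 209130 kJ/h
Energy balance on cold side (adiabatic exchanger): Q = ṁ_c·Cp_c·(T_c,out − T_c,in)
T_c,out = -56.8 + 209130/(1460 × 2.24) = 7.1471 °C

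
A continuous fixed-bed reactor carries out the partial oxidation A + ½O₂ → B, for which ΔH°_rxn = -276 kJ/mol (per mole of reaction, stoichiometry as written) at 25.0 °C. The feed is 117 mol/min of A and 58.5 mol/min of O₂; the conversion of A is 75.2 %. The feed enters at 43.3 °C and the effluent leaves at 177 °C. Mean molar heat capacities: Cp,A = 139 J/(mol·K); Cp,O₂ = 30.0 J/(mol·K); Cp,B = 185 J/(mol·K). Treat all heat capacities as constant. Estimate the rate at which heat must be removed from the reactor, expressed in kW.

Extent of reaction ξ = 0.752 × 117 = 87.984 mol/min
Reaction term: ξ·ΔH°_rxn = 87.984 × -276 = -24284 kJ/min
Sensible, feed 43.3→25 °C: -329.73 kJ/min
Outlet flows (mol/min): A 29.016, O₂ 14.508, B 87.984
Sensible, products 25→177 °C: 3153.3 kJ/min
Q = ΔH = -21460 kJ/min = -357.67 kW
Heat removed = 357.67 kW

Q_out = 358 kW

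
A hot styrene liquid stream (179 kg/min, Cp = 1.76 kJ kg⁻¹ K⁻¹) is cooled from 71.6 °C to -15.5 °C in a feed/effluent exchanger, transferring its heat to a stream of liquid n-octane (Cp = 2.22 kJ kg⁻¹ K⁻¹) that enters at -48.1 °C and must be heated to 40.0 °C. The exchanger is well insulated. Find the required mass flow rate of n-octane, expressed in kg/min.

Heat released by hot stream: Q = 179 × 1.76 × (71.6 − -15.5) = 27440 kJ/min
Energy balance on cold side (adiabatic exchanger): Q = ṁ_c·Cp_c·(T_c,out − T_c,in)
ṁ_c = 27440 / [2.22 × (40.0 − -48.1)] = 140.3 kg/min

ṁ_c = 140 kg/min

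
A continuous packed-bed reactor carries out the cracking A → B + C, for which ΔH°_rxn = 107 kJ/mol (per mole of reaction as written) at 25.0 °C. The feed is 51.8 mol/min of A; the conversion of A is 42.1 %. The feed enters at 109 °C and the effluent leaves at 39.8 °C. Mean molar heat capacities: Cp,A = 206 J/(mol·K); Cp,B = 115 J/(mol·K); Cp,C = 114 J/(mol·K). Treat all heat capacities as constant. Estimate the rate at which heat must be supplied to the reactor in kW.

Extent of reaction ξ = 0.421 × 51.8 = 21.808 mol/min
Reaction term: ξ·ΔH°_rxn = 21.808 × 107 = 2333.4 kJ/min
Sensible, feed 109→25 °C: -896.35 kJ/min
Outlet flows (mol/min): A 29.992, B 21.808, C 21.808
Sensible, products 25→39.8 °C: 165.35 kJ/min
Q = ΔH = 1602.4 kJ/min = 26.707 kW
Heat supplied = 26.707 kW

Q_in = 26.7 kW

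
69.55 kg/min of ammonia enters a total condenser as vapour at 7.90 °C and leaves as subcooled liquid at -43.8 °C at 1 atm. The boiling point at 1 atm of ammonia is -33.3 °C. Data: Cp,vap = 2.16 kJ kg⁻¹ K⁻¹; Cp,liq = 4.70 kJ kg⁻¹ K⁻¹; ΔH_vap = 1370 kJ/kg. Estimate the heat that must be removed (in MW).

vapour 7.90→-33.3 °C: -88.992 kJ/kg
condensation at -33.3 °C: -1370 kJ/kg
liquid -33.3→-43.8 °C: -49.35 kJ/kg
Δh = -88.992 + -1370 + -49.35 = -1508.3 kJ/kg
Q = ṁ·Δh = 69.55 kg/min × -1508.3 kJ/kg = -104910 kJ/min
|Q| = 1748.4 kW = 1.7484 MW

Q_c = 1.75 MW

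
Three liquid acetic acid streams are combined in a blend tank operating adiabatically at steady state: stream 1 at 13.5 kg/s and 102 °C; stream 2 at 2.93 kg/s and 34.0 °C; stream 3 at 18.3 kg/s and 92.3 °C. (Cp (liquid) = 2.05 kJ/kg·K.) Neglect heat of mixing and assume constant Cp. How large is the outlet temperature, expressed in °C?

T_out = 91.2 °C

Energy balance with Q = 0: Σ ṁᵢCp,ᵢ(T_out − Tᵢ) = 0
T_out = Σ ṁᵢCp,ᵢTᵢ / Σ ṁᵢCp,ᵢ
      = 6489.7 / 71.197 = 91.152 °C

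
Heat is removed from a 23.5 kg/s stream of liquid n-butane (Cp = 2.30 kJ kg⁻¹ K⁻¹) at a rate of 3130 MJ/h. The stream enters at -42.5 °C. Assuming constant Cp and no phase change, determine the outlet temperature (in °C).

Q = 3130 MJ/h = 869.44 kJ/s
ΔT = Q/(ṁ·Cp) = 869.44/(23.5×2.30) = 16.086 K
T_out = -42.5 − 16.086 = -58.586 °C

T_out = -58.6 °C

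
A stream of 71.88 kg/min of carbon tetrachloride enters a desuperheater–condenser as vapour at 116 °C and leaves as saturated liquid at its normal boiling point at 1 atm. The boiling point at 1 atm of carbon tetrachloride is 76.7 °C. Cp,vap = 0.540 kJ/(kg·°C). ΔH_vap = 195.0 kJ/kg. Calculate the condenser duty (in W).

vapour 116→76.7 °C: -21.222 kJ/kg
condensation at 76.7 °C: -195 kJ/kg
Δh = -21.222 + -195 = -216.22 kJ/kg
Q = ṁ·Δh = 71.88 kg/min × -216.22 kJ/kg = -15542 kJ/min
|Q| = 259.03 kW = 259030 W

Q_c = 259000 W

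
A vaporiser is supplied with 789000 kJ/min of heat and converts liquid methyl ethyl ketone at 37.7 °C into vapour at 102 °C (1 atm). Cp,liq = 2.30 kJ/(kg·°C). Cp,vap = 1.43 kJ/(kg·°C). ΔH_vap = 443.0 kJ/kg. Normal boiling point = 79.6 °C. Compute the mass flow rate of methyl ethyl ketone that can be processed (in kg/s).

ṁ = 23.0 kg/s

Δh = 2.30×(79.6−37.7) + 443.0 + 1.43×(102−79.6) = 571.4 kJ/kg
Q = 789000 kJ/min = 13150 kJ/s = 13150 kJ/s
ṁ = Q/Δh = 13150 / 571.4 = 23.014 kg/s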